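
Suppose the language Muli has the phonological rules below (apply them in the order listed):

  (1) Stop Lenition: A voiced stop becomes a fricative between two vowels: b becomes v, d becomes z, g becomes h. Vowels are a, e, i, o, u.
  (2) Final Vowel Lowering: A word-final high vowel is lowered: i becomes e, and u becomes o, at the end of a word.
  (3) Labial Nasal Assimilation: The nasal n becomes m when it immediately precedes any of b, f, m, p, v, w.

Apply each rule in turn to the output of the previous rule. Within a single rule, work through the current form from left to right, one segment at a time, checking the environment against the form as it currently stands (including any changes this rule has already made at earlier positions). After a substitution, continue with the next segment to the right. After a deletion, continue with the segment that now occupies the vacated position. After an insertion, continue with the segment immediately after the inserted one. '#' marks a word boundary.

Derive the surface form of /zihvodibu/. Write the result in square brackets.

[zihvozivo]

(1) Stop Lenition: [zihvodibu] → [zihvozivu]
(2) Final Vowel Lowering: [zihvozivu] → [zihvozivo]
(3) Labial Nasal Assimilation: no change — [zihvozivo]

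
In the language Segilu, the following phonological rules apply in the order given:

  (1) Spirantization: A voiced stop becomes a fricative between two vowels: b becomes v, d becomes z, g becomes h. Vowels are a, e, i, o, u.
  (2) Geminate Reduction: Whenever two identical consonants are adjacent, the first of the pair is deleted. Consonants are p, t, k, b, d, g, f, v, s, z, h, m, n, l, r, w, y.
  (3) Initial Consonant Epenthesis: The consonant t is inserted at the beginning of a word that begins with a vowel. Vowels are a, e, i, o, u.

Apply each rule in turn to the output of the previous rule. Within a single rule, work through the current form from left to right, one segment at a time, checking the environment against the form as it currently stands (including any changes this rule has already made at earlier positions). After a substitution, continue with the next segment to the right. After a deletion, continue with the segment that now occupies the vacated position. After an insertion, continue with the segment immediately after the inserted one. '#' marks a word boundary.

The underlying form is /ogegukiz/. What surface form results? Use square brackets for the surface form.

[tohehukiz]

(1) Spirantization: [ogegukiz] → [ohehukiz]
(2) Geminate Reduction: no change — [ohehukiz]
(3) Initial Consonant Epenthesis: [ohehukiz] → [tohehukiz]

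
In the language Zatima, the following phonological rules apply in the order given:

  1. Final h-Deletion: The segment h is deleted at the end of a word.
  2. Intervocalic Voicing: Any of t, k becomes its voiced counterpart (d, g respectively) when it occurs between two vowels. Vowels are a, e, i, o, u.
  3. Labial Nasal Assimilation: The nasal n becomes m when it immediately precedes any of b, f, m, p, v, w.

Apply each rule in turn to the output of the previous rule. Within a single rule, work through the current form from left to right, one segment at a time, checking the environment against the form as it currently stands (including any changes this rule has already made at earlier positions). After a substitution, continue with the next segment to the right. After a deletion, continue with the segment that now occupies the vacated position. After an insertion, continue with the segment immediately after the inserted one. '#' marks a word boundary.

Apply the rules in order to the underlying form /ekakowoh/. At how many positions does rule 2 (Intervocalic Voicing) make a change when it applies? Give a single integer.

1 Final h-Deletion: [ekakowoh] → [ekakowo]
2 Intervocalic Voicing: [ekakowo] → [egagowo]
3 Labial Nasal Assimilation: no change — [egagowo]
Rule 2 changed 2 position(s).

2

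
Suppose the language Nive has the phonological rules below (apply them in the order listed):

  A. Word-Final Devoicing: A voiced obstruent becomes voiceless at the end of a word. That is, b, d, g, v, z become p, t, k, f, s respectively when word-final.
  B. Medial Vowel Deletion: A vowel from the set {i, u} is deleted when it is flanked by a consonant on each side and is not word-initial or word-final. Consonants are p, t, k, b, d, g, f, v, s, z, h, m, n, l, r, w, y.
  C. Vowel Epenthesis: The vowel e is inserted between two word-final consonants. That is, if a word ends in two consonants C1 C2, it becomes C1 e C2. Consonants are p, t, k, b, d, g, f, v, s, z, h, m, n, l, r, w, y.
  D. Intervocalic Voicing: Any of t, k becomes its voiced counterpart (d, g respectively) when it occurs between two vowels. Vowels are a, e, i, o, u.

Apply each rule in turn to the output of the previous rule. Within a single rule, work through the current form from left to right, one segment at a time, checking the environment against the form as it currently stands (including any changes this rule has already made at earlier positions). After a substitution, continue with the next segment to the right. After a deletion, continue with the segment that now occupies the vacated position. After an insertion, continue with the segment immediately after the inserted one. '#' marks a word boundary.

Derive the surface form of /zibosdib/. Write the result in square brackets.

A Word-Final Devoicing: [zibosdib] → [zibosdip]
B Medial Vowel Deletion: [zibosdip] → [zbosdp]
C Vowel Epenthesis: [zbosdp] → [zbosdep]
D Intervocalic Voicing: no change — [zbosdep]

[zbosdep]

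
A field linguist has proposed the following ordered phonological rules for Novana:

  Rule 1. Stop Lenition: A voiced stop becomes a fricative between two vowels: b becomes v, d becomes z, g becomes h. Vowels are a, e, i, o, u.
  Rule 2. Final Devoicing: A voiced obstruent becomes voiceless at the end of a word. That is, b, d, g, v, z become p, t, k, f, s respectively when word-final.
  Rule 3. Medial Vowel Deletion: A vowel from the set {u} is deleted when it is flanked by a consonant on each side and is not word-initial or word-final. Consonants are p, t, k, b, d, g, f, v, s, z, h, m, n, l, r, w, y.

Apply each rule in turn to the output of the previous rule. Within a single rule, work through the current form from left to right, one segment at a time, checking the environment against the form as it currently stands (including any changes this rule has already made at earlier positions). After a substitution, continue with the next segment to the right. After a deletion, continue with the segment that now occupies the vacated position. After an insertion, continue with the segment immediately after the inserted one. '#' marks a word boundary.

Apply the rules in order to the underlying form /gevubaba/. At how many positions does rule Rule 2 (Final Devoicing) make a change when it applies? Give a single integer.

0

Rule 1 Stop Lenition: [gevubaba] → [gevuvava]
Rule 2 Final Devoicing: no change — [gevuvava]
Rule 3 Medial Vowel Deletion: [gevuvava] → [gevvava]
Rule Rule 2 changed 0 position(s).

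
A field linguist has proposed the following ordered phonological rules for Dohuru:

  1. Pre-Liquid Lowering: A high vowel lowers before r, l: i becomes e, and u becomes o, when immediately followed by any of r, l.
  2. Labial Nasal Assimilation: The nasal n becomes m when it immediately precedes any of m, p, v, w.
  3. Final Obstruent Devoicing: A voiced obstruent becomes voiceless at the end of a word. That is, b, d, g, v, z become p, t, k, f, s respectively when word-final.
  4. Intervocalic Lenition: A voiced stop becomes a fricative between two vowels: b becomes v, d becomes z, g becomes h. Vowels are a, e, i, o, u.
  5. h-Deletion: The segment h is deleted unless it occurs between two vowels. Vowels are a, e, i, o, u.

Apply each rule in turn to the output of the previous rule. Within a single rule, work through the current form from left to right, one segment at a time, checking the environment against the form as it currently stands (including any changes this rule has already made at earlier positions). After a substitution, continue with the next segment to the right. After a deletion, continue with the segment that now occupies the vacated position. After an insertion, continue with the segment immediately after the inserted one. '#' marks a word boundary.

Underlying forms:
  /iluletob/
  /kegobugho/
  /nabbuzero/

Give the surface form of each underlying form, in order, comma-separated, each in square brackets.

/iluletob/:
  1 Pre-Liquid Lowering: [iluletob] → [eloletob]
  2 Labial Nasal Assimilation: no change — [eloletob]
  3 Final Obstruent Devoicing: [eloletob] → [eloletop]
  4 Intervocalic Lenition: no change — [eloletop]
  5 h-Deletion: no change — [eloletop]
/kegobugho/:
  1 Pre-Liquid Lowering: no change — [kegobugho]
  2 Labial Nasal Assimilation: no change — [kegobugho]
  3 Final Obstruent Devoicing: no change — [kegobugho]
  4 Intervocalic Lenition: [kegobugho] → [kehovugho]
  5 h-Deletion: [kehovugho] → [kehovugo]
/nabbuzero/:
  1 Pre-Liquid Lowering: no change — [nabbuzero]
  2 Labial Nasal Assimilation: no change — [nabbuzero]
  3 Final Obstruent Devoicing: no change — [nabbuzero]
  4 Intervocalic Lenition: no change — [nabbuzero]
  5 h-Deletion: no change — [nabbuzero]

[eloletop], [kehovugo], [nabbuzero]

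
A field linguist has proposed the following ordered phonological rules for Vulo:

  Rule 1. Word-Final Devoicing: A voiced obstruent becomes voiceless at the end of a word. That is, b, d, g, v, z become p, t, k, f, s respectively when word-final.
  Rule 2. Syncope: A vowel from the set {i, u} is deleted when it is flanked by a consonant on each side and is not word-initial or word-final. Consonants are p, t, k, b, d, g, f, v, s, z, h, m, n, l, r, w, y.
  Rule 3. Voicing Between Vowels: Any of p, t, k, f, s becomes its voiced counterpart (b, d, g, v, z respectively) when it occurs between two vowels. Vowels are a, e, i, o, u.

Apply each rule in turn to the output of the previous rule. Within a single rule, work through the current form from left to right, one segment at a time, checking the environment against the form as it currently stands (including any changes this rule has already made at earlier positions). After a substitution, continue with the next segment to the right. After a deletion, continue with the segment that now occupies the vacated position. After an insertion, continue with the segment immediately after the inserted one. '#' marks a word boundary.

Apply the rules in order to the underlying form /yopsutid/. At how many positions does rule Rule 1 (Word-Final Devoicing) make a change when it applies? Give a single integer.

Rule 1 Word-Final Devoicing: [yopsutid] → [yopsutit]
Rule 2 Syncope: [yopsutit] → [yopstt]
Rule 3 Voicing Between Vowels: no change — [yopstt]
Rule Rule 1 changed 1 position(s).

1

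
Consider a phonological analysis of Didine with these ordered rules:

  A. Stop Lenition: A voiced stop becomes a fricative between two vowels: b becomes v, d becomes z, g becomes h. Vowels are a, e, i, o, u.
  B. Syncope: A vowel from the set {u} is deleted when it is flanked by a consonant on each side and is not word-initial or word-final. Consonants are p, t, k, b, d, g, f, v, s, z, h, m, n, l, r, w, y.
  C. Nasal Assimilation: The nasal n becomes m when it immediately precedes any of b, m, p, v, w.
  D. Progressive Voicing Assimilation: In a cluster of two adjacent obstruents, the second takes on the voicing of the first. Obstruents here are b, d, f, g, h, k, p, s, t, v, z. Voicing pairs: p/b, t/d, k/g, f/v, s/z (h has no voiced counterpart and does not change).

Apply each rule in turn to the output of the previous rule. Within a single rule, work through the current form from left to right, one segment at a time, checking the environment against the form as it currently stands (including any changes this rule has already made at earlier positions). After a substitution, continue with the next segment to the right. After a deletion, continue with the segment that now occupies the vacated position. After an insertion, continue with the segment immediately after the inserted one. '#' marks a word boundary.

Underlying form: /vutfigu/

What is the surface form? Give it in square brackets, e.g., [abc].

[vdvihu]

A Stop Lenition: [vutfigu] → [vutfihu]
B Syncope: [vutfihu] → [vtfihu]
C Nasal Assimilation: no change — [vtfihu]
D Progressive Voicing Assimilation: [vtfihu] → [vdvihu]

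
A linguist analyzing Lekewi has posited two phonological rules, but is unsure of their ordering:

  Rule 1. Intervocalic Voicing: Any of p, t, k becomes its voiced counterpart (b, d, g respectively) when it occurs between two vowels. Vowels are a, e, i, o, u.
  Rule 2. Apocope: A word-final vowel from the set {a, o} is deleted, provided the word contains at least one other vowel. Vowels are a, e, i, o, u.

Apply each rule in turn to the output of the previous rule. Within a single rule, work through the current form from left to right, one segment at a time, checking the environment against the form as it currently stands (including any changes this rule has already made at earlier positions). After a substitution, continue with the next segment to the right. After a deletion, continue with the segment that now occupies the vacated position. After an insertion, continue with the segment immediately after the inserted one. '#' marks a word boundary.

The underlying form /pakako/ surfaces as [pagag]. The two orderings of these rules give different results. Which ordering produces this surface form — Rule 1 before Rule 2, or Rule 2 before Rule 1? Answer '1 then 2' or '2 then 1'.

1 then 2

Order 1 then 2:
  1 Intervocalic Voicing: [pakako] → [pagago]
  2 Apocope: [pagago] → [pagag]
  result: [pagag]
Order 2 then 1:
  2 Apocope: [pakako] → [pakak]
  1 Intervocalic Voicing: [pakak] → [pagak]
  result: [pagak]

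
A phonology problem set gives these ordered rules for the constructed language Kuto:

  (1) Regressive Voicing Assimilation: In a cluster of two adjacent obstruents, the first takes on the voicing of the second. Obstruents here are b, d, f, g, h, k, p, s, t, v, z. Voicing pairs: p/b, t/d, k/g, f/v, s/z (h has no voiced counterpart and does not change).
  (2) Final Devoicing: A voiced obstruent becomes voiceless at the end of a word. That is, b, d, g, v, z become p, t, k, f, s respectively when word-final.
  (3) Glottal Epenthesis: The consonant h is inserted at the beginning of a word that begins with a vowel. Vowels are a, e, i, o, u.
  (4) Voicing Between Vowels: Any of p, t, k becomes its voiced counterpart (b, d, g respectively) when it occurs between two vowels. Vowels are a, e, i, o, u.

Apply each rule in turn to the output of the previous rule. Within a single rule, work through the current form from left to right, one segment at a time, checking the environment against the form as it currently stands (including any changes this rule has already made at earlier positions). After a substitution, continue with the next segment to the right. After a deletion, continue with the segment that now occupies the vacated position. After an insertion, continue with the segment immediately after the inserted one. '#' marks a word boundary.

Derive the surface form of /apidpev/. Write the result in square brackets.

(1) Regressive Voicing Assimilation: [apidpev] → [apitpev]
(2) Final Devoicing: [apitpev] → [apitpef]
(3) Glottal Epenthesis: [apitpef] → [hapitpef]
(4) Voicing Between Vowels: [hapitpef] → [habitpef]

[habitpef]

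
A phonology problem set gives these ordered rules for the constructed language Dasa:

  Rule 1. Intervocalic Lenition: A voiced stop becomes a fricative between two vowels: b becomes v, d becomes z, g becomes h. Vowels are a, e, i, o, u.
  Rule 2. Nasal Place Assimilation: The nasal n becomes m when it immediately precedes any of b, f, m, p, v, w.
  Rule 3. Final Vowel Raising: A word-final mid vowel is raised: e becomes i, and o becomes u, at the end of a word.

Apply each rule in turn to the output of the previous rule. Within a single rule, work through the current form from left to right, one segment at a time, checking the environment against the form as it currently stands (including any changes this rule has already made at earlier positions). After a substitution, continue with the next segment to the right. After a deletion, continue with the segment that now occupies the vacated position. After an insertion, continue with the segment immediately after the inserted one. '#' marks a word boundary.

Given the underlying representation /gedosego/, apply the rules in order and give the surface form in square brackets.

Rule 1 Intervocalic Lenition: [gedosego] → [gezoseho]
Rule 2 Nasal Place Assimilation: no change — [gezoseho]
Rule 3 Final Vowel Raising: [gezoseho] → [gezosehu]

[gezosehu]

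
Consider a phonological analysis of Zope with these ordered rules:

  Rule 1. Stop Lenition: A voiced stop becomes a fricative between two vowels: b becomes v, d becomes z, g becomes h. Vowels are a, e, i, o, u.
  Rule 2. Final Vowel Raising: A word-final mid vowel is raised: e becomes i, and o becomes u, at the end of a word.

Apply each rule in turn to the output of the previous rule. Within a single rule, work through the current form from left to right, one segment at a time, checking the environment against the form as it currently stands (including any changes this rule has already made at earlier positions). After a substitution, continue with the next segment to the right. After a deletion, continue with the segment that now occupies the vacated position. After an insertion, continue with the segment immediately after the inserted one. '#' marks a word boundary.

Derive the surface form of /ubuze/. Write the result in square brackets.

[uvuzi]

Rule 1 Stop Lenition: [ubuze] → [uvuze]
Rule 2 Final Vowel Raising: [uvuze] → [uvuzi]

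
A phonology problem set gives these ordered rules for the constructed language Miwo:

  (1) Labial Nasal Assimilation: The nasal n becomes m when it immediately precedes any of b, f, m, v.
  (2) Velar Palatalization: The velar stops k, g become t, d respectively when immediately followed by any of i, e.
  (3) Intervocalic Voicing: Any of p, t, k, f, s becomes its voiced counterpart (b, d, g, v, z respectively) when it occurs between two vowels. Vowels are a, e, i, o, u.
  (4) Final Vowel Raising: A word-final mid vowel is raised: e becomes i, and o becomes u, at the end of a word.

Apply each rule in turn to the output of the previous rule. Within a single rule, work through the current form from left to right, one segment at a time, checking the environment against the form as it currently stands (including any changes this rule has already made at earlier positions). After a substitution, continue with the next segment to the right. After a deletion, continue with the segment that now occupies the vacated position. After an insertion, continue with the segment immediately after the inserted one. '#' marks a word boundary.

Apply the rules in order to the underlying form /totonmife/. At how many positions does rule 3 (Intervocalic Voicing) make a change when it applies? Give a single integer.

2

(1) Labial Nasal Assimilation: [totonmife] → [totommife]
(2) Velar Palatalization: no change — [totommife]
(3) Intervocalic Voicing: [totommife] → [todommive]
(4) Final Vowel Raising: [todommive] → [todommivi]
Rule 3 changed 2 position(s).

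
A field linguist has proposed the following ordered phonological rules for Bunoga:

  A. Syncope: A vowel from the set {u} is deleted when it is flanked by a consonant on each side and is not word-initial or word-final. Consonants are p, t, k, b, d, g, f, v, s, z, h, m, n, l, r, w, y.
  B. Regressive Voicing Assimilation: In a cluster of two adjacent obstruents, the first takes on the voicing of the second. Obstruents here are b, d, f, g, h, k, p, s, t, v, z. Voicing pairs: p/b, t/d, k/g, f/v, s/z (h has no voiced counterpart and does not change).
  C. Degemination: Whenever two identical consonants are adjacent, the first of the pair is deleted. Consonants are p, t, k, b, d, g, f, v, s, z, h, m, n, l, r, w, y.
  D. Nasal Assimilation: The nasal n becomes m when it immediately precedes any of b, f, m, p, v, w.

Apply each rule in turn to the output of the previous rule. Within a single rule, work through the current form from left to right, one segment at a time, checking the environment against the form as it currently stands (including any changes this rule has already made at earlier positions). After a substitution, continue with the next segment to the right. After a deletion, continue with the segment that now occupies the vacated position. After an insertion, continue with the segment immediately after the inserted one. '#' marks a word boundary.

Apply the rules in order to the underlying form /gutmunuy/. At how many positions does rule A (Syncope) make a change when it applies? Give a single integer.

3

A Syncope: [gutmunuy] → [gtmny]
B Regressive Voicing Assimilation: [gtmny] → [ktmny]
C Degemination: no change — [ktmny]
D Nasal Assimilation: no change — [ktmny]
Rule A changed 3 position(s).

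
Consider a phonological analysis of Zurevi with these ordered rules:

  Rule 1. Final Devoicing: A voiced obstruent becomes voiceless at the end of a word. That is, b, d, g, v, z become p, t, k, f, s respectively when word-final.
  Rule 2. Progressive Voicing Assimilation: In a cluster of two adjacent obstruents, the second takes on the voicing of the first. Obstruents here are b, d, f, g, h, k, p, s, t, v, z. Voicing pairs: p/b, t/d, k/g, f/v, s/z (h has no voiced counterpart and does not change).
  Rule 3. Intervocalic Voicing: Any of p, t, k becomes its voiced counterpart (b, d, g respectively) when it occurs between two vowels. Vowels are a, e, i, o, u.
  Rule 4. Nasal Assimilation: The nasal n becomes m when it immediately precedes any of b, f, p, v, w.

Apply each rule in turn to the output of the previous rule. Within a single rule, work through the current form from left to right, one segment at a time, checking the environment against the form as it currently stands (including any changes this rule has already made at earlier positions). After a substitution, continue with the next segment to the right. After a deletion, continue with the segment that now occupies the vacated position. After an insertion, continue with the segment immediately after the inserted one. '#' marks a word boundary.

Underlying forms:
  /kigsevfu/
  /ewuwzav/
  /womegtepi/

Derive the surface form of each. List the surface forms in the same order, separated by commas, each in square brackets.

[kigzevvu], [ewuwzaf], [womegdebi]

/kigsevfu/:
  Rule 1 Final Devoicing: no change — [kigsevfu]
  Rule 2 Progressive Voicing Assimilation: [kigsevfu] → [kigzevvu]
  Rule 3 Intervocalic Voicing: no change — [kigzevvu]
  Rule 4 Nasal Assimilation: no change — [kigzevvu]
/ewuwzav/:
  Rule 1 Final Devoicing: [ewuwzav] → [ewuwzaf]
  Rule 2 Progressive Voicing Assimilation: no change — [ewuwzaf]
  Rule 3 Intervocalic Voicing: no change — [ewuwzaf]
  Rule 4 Nasal Assimilation: no change — [ewuwzaf]
/womegtepi/:
  Rule 1 Final Devoicing: no change — [womegtepi]
  Rule 2 Progressive Voicing Assimilation: [womegtepi] → [womegdepi]
  Rule 3 Intervocalic Voicing: [womegdepi] → [womegdebi]
  Rule 4 Nasal Assimilation: no change — [womegdebi]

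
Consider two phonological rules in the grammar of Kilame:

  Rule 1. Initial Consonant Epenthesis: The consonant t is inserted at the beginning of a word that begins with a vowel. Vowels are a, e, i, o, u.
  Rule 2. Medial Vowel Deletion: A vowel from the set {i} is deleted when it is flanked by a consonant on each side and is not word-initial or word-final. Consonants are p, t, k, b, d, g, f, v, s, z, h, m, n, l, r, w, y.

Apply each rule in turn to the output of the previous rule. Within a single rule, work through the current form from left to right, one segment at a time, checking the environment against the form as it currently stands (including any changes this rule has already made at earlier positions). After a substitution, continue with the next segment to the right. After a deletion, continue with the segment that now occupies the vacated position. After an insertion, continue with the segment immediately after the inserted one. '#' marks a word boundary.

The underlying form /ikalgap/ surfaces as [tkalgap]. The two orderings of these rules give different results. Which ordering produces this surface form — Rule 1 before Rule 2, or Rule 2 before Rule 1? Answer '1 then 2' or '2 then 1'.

Order 1 then 2:
  1 Initial Consonant Epenthesis: [ikalgap] → [tikalgap]
  2 Medial Vowel Deletion: [tikalgap] → [tkalgap]
  result: [tkalgap]
Order 2 then 1:
  2 Medial Vowel Deletion: no change — [ikalgap]
  1 Initial Consonant Epenthesis: [ikalgap] → [tikalgap]
  result: [tikalgap]

1 then 2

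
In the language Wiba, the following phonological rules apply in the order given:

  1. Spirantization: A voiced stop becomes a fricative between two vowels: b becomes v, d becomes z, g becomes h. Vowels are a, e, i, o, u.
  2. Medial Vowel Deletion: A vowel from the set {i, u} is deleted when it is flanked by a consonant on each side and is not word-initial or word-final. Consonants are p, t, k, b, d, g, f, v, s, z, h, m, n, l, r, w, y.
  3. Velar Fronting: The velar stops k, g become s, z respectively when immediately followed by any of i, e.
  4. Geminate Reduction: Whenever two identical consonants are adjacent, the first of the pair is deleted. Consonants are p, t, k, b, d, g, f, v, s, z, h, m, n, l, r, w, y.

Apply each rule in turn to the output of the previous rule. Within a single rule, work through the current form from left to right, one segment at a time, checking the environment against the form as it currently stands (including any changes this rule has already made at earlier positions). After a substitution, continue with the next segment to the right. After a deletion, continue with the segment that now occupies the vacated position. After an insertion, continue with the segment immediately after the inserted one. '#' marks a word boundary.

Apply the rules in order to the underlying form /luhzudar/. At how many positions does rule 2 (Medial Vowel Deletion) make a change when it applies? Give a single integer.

2

1 Spirantization: [luhzudar] → [luhzuzar]
2 Medial Vowel Deletion: [luhzuzar] → [lhzzar]
3 Velar Fronting: no change — [lhzzar]
4 Geminate Reduction: [lhzzar] → [lhzar]
Rule 2 changed 2 position(s).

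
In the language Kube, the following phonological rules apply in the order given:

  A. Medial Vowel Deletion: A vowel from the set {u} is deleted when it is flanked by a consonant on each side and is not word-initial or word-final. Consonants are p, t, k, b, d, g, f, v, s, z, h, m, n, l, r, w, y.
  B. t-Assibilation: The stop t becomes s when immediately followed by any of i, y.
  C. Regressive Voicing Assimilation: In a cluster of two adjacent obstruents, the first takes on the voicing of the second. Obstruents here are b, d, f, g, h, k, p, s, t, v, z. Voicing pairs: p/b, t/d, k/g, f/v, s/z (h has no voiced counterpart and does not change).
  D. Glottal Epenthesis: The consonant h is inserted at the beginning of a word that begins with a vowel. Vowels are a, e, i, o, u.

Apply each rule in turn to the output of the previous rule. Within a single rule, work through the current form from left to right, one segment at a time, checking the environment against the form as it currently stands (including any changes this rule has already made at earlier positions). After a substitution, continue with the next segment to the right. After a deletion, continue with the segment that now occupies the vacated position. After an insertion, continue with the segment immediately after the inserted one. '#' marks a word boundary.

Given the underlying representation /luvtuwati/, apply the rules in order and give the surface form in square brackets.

[lftwasi]

A Medial Vowel Deletion: [luvtuwati] → [lvtwati]
B t-Assibilation: [lvtwati] → [lvtwasi]
C Regressive Voicing Assimilation: [lvtwasi] → [lftwasi]
D Glottal Epenthesis: no change — [lftwasi]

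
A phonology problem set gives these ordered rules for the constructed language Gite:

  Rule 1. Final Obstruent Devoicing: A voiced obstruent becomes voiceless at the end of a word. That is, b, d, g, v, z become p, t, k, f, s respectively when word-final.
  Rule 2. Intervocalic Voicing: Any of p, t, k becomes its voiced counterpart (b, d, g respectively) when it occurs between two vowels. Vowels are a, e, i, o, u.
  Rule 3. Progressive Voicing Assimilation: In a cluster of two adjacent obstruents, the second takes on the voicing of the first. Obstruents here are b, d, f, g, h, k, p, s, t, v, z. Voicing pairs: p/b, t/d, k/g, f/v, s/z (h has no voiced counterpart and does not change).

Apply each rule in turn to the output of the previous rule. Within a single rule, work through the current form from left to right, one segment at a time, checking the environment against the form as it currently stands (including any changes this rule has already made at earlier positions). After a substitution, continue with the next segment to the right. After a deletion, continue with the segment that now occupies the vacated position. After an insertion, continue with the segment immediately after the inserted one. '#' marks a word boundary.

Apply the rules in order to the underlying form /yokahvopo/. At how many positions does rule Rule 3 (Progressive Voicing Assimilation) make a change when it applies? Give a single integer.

Rule 1 Final Obstruent Devoicing: no change — [yokahvopo]
Rule 2 Intervocalic Voicing: [yokahvopo] → [yogahvobo]
Rule 3 Progressive Voicing Assimilation: [yogahvobo] → [yogahfobo]
Rule Rule 3 changed 1 position(s).

1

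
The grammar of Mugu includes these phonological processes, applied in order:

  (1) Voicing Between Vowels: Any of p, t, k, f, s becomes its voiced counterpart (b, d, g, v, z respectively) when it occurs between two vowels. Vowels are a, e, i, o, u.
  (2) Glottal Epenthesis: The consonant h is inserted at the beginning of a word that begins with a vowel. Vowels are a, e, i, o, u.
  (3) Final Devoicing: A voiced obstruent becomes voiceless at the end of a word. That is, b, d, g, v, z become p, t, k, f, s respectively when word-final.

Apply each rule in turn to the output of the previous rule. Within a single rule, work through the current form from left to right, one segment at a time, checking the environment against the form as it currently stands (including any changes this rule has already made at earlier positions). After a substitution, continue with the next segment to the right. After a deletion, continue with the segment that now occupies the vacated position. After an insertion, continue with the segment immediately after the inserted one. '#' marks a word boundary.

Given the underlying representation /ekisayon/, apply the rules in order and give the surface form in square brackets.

[hegizayon]

(1) Voicing Between Vowels: [ekisayon] → [egizayon]
(2) Glottal Epenthesis: [egizayon] → [hegizayon]
(3) Final Devoicing: no change — [hegizayon]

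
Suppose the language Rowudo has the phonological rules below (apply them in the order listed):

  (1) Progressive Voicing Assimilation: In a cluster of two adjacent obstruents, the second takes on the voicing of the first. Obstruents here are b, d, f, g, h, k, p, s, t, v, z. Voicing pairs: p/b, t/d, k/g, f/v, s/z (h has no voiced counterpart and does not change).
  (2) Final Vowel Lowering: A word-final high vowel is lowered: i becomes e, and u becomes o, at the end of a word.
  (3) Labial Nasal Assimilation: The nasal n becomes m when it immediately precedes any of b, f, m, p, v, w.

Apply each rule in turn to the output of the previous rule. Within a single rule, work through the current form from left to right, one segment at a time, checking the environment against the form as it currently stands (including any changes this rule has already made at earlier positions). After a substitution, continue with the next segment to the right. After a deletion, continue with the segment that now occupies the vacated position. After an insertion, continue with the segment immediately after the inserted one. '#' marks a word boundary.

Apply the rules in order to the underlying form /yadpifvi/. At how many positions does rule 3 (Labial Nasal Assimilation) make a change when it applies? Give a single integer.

(1) Progressive Voicing Assimilation: [yadpifvi] → [yadbiffi]
(2) Final Vowel Lowering: [yadbiffi] → [yadbiffe]
(3) Labial Nasal Assimilation: no change — [yadbiffe]
Rule 3 changed 0 position(s).

0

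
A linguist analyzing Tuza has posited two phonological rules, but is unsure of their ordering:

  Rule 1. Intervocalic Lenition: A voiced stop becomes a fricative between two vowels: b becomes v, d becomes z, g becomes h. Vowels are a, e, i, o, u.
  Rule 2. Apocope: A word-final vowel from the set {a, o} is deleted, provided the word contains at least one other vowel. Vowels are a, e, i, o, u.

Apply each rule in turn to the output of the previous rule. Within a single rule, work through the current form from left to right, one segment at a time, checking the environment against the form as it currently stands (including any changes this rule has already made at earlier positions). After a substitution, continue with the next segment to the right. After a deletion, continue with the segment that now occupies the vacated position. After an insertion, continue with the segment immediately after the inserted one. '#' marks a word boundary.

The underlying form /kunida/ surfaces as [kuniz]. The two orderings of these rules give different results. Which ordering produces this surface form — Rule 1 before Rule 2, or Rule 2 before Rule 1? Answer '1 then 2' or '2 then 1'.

Order 1 then 2:
  1 Intervocalic Lenition: [kunida] → [kuniza]
  2 Apocope: [kuniza] → [kuniz]
  result: [kuniz]
Order 2 then 1:
  2 Apocope: [kunida] → [kunid]
  1 Intervocalic Lenition: no change — [kunid]
  result: [kunid]

1 then 2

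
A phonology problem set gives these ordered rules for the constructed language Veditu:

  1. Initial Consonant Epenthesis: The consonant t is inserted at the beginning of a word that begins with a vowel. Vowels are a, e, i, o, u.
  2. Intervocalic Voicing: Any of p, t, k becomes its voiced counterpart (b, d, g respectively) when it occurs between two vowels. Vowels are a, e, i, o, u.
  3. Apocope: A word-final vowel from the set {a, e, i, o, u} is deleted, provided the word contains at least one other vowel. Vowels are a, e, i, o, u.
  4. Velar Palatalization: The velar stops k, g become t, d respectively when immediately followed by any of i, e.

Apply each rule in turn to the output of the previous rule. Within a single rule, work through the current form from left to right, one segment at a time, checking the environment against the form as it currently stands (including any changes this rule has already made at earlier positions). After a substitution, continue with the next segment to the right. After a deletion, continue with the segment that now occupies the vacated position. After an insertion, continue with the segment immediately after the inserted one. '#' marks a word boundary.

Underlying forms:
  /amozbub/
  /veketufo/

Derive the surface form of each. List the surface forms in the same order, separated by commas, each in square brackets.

[tamozbub], [vededuf]

/amozbub/:
  1 Initial Consonant Epenthesis: [amozbub] → [tamozbub]
  2 Intervocalic Voicing: no change — [tamozbub]
  3 Apocope: no change — [tamozbub]
  4 Velar Palatalization: no change — [tamozbub]
/veketufo/:
  1 Initial Consonant Epenthesis: no change — [veketufo]
  2 Intervocalic Voicing: [veketufo] → [vegedufo]
  3 Apocope: [vegedufo] → [vegeduf]
  4 Velar Palatalization: [vegeduf] → [vededuf]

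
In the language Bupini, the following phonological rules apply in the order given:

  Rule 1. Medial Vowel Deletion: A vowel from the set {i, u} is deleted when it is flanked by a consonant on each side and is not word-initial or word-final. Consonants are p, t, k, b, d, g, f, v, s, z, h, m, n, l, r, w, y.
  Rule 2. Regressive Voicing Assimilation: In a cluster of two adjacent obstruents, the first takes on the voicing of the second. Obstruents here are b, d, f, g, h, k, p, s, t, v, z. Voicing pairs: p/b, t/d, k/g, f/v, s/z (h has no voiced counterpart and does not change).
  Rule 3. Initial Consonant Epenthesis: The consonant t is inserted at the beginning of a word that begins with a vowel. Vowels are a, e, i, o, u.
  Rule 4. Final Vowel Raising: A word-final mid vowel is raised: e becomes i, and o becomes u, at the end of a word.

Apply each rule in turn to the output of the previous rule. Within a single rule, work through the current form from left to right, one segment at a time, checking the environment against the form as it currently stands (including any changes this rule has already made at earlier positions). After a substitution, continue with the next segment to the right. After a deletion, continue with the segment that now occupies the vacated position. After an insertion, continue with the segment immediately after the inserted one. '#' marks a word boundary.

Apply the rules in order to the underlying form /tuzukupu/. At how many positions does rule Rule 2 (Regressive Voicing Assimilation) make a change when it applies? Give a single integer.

2

Rule 1 Medial Vowel Deletion: [tuzukupu] → [tzkpu]
Rule 2 Regressive Voicing Assimilation: [tzkpu] → [dskpu]
Rule 3 Initial Consonant Epenthesis: no change — [dskpu]
Rule 4 Final Vowel Raising: no change — [dskpu]
Rule Rule 2 changed 2 position(s).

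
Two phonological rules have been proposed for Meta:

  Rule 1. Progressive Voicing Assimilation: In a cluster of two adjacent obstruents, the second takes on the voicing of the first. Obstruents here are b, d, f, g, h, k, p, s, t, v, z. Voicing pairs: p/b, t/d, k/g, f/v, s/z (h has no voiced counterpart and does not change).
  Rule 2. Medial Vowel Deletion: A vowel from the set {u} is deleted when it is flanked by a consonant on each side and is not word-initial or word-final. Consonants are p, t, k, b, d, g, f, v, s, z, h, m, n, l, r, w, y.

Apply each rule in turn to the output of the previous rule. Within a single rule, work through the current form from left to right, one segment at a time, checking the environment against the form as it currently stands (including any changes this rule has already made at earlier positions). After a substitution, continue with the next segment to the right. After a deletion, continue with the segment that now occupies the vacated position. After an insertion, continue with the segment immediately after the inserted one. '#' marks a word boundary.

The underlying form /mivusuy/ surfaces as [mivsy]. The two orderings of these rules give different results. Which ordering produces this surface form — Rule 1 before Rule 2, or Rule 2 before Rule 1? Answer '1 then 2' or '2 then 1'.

Order 1 then 2:
  1 Progressive Voicing Assimilation: no change — [mivusuy]
  2 Medial Vowel Deletion: [mivusuy] → [mivsy]
  result: [mivsy]
Order 2 then 1:
  2 Medial Vowel Deletion: [mivusuy] → [mivsy]
  1 Progressive Voicing Assimilation: [mivsy] → [mivzy]
  result: [mivzy]

1 then 2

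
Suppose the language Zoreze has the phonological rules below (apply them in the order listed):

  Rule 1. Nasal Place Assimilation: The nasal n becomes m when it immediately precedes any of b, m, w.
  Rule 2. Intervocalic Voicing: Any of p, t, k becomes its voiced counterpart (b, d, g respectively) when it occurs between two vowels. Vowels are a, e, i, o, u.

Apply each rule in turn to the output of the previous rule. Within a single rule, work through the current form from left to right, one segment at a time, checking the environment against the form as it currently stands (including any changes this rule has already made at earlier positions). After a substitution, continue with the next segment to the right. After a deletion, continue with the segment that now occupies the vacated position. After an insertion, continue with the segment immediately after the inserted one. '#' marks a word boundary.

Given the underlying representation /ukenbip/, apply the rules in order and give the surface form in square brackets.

Rule 1 Nasal Place Assimilation: [ukenbip] → [ukembip]
Rule 2 Intervocalic Voicing: [ukembip] → [ugembip]

[ugembip]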